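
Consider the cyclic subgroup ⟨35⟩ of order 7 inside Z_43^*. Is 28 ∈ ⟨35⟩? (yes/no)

no

28 ∈ ⟨35⟩ iff 28^7 ≡ 1 (mod 43), since |⟨35⟩| = 7.
28^7 mod 43 = 7.
Since 7 ≠ 1, 28 does not lie in the subgroup.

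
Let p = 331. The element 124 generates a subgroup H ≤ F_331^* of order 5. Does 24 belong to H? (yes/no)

24 ∈ ⟨124⟩ iff 24^5 ≡ 1 (mod 331), since |⟨124⟩| = 5.
24^5 mod 331 = 88.
Since 88 ≠ 1, 24 does not lie in the subgroup.

no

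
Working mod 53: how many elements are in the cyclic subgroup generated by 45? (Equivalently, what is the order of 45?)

52

The order of 45 must divide p − 1 = 52 = 2^2 · 13.
Divisors: 1, 2, 4, 13, 26, 52.
Check each in increasing order: 45^1 ≡ 45;  45^2 ≡ 11;  45^4 ≡ 15;  45^13 ≡ 30;  45^26 ≡ 52;  45^52 ≡ 1.
Smallest exponent giving 1 is 52.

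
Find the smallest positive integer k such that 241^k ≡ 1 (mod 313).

156

The order of 241 must divide p − 1 = 312 = 2^3 · 3 · 13.
Divisors: 1, 2, 3, 4, 6, 8, 12, 13, 24, 26, 39, 52, 78, 104, 156, 312.
Check each in increasing order: 241^1 ≡ 241;  241^2 ≡ 176;  241^3 ≡ 161;  241^4 ≡ 302;  241^6 ≡ 255;  241^8 ≡ 121;  241^12 ≡ 234;  241^13 ≡ 54;  241^24 ≡ 294;  241^26 ≡ 99;  241^39 ≡ 25;  241^52 ≡ 98;  241^78 ≡ 312;  241^104 ≡ 214;  241^156 ≡ 1.
Smallest exponent giving 1 is 156.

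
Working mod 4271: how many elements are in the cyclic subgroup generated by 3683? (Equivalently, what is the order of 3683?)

4270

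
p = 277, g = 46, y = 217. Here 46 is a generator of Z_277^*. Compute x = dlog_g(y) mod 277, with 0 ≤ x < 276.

Baby-step giant-step with m = ceil(sqrt(276)) = 17.
Baby table (46^j mod 277 for j=0..16):
  0:1  1:46  2:177  3:109  4:28  5:180  6:247  7:5
  8:230  9:54  10:268  11:140  12:69  13:127  14:25  15:42
  16:270
Giant step factor: 46^(-17) ≡ 80 (mod 277).
Scan 217·80^i mod 277 for i = 0, 1, …:
  i=0: 217   i=1: 186   i=2: 199   i=3: 131
  i=4: 231   i=5: 198   i=6: 51   i=7: 202
  i=8: 94   i=9: 41   i=10: 233   i=11: 81
  i=12: 109
Match at i=12, j=3: x = 12·17 + 3 = 207.

207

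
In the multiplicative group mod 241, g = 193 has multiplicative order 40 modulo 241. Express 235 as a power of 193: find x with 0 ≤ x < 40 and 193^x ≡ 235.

Successive powers of 193 modulo 241:
  193^0=1  193^1=193  193^2=135  193^3=27  193^4=150  193^5=30
  193^6=6  193^7=194  193^8=87  193^9=162  193^10=177  193^11=180
  193^12=36  193^13=200  193^14=40  193^15=8  193^16=98  193^17=116
  193^18=216  193^19=236  193^20=240  193^21=48  193^22=106  193^23=214
  193^24=91  193^25=211  193^26=235
So 193^26 ≡ 235 (mod 241), giving x = 26.

26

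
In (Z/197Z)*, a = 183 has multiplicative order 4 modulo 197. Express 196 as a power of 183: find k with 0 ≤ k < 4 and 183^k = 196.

Successive powers of 183 modulo 197:
  183^0=1  183^1=183  183^2=196
So 183^2 ≡ 196 (mod 197), giving k = 2.

2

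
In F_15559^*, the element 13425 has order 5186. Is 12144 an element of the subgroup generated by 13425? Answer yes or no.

12144 ∈ ⟨13425⟩ iff 12144^5186 ≡ 1 (mod 15559), since |⟨13425⟩| = 5186.
12144^5186 mod 15559 = 11924.
Since 11924 ≠ 1, 12144 does not lie in the subgroup.

no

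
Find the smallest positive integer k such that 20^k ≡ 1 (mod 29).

7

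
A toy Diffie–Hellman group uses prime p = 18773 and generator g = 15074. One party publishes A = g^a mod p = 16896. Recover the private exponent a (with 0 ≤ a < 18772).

4791

Baby-step giant-step with m = ceil(sqrt(18772)) = 138.
Baby table (15074^j mod 18773 for j=0..137):
  0:1  1:15074  2:15857  3:10582  4:17660  5:5700  6:16552  7:11678
  8:18524  9:1174  10:12710  11:12075  12:14315  13:7448  14:8612  15:1993
  16:5682  17:8042  18:7847  19:15778  20:2435  21:3975  22:14507  23:10614
  24:11930  25:6253  26:17262  27:13608  28:13194  29:5194  30:10946  31:4107
  32:14337  33:1162  34:779  35:9521  36:18742  37:2031  38:15304  39:9872
  40:15730  41:11030  42:12532  43:13442  44:7719  45:1152  46:223  47:1135
  48:6787  49:13161  50:14623  51:13309  52:11588  53:13520  54:792  55:17753
  56:18380  57:8186  58:835  59:8880  60:5630  61:12660  62:9295  63:9931
  64:3992  65:7943  66:17361  67:4094  68:6105  69:1524  70:13397  71:5217
  72:961  73:12131  74:13674  75:13109  76:468  77:14757  78:5741  79:15077
  80:4760  81:1834  82:11860  83:2361  84:14879  85:5015  86:16012  87:427
  88:16232  89:12659  90:12994  91:12847  92:12183  93:9056  94:11661  95:6315
  96:13200  97:1773  98:12223  99:11280  100:7659  101:16589  102:6226  103:4497
  104:17248  105:9075  106:16472  107:7230  108:7755  109:18172  110:7885  111:6627
  112:4265  113:11858  114:9759  115:1938  116:2624  117:18238  118:7800  119:1901
  120:8076  121:13492  122:10499  123:5536  124:3679  125:1804  126:10192  127:14749
  128:16560  129:859  130:13969  131:10738  132:3806  133:1356  134:15320  135:7007
  136:6620  137:11385
Giant step factor: 15074^(-138) ≡ 13667 (mod 18773).
Scan 16896·13667^i mod 18773 for i = 0, 1, …:
  i=0: 16896   i=1: 9732   i=2: 539   i=3: 7497
  i=4: 17238   i=5: 9369   i=6: 14263   i=7: 12362
  i=8: 13227   i=9: 8192     …   i=33: 15903
  i=34: 11280
Match at i=34, j=99: a = 34·138 + 99 = 4791.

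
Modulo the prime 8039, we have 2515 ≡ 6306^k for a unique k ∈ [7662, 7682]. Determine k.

7662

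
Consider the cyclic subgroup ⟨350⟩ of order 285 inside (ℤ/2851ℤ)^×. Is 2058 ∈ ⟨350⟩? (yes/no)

no

2058 ∈ ⟨350⟩ iff 2058^285 ≡ 1 (mod 2851), since |⟨350⟩| = 285.
2058^285 mod 2851 = 826.
Since 826 ≠ 1, 2058 does not lie in the subgroup.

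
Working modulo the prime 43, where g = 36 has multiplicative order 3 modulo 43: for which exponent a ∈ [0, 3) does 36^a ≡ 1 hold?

Successive powers of 36 modulo 43:
  36^0=1
So 36^0 ≡ 1 (mod 43), giving a = 0.

0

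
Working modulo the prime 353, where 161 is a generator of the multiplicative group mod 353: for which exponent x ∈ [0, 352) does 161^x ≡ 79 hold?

251

Baby-step giant-step with m = ceil(sqrt(352)) = 19.
Baby table (161^j mod 353 for j=0..18):
  0:1  1:161  2:152  3:115  4:159  5:183  6:164  7:282
  8:218  9:151  10:307  11:7  12:68  13:5  14:99  15:54
  16:222  17:89  18:209
Giant step factor: 161^(-19) ≡ 96 (mod 353).
Scan 79·96^i mod 353 for i = 0, 1, …:
  i=0: 79   i=1: 171   i=2: 178   i=3: 144
  i=4: 57   i=5: 177   i=6: 48   i=7: 19
  i=8: 59   i=9: 16   i=10: 124   i=11: 255
  i=12: 123   i=13: 159
Match at i=13, j=4: x = 13·19 + 4 = 251.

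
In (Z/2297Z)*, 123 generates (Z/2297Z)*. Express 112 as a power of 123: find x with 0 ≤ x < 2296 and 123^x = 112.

746

Baby-step giant-step with m = ceil(sqrt(2296)) = 48.
Baby table (123^j mod 2297 for j=0..47):
  0:1  1:123  2:1347  3:297  4:2076  5:381  6:923  7:976
  8:604  9:788  10:450  11:222  12:2039  13:424  14:1618  15:1472
  16:1890  17:473  18:754  19:862  20:364  21:1129  22:1047  23:149
  24:2248  25:864  26:610  27:1526  28:1641  29:2004  30:713  31:413
  32:265  33:437  34:920  35:607  36:1157  37:2194  38:1113  39:1376
  40:1567  41:2090  42:2103  43:1405  44:540  45:2104  46:1528  47:1887
Giant step factor: 123^(-48) ≡ 508 (mod 2297).
Scan 112·508^i mod 2297 for i = 0, 1, …:
  i=0: 112   i=1: 1768   i=2: 17   i=3: 1745
  i=4: 2115   i=5: 1721   i=6: 1408   i=7: 897
  i=8: 870   i=9: 936     …   i=14: 1421
  i=15: 610
Match at i=15, j=26: x = 15·48 + 26 = 746.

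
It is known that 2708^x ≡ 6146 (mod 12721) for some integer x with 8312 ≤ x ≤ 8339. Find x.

8333

Compute 2708^8312 mod 12721 = 12110, then multiply by 2708 repeatedly:
  2708^8312=12110  2708^8313=11863  2708^8314=4479  2708^8315=6019  2708^8316=3851
  2708^8317=10009  2708^8318=8642  2708^8319=8617  2708^8320=4522  2708^8321=7974
  2708^8322=6055  2708^8323=12292  2708^8324=8600  2708^8325=9370  2708^8326=8286
  2708^8327=11365  2708^8328=4321  2708^8329=10669  2708^8330=2261  2708^8331=3987
  2708^8332=9388  2708^8333=6146
Found 6146 at exponent 8333.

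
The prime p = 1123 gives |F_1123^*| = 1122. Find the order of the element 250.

The order of 250 must divide p − 1 = 1122 = 2 · 3 · 11 · 17.
Divisors: 1, 2, 3, 6, 11, 17, 22, 33, 34, 51, 66, 102, 187, 374, 561, 1122.
Check each in increasing order: 250^1 ≡ 250;  250^2 ≡ 735;  250^3 ≡ 701;  250^6 ≡ 650;  250^11 ≡ 567;  250^17 ≡ 206;  250^22 ≡ 311;  250^33 ≡ 26;  250^34 ≡ 885;  250^51 ≡ 384;  250^66 ≡ 676;  250^102 ≡ 343;  250^187 ≡ 1089;  250^374 ≡ 33;  250^561 ≡ 1.
Smallest exponent giving 1 is 561.

561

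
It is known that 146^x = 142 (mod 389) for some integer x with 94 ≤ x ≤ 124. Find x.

Compute 146^94 mod 389 = 141, then multiply by 146 repeatedly:
  146^94=141  146^95=358  146^96=142
Found 142 at exponent 96.

96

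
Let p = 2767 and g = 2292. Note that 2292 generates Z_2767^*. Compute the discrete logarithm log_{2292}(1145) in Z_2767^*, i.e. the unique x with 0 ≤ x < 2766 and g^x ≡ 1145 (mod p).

Baby-step giant-step with m = ceil(sqrt(2766)) = 53.
Baby table (2292^j mod 2767 for j=0..52):
  0:1  1:2292  2:1498  3:2336  4:2734  5:1840  6:372  7:388
  8:1089  9:154  10:1559  11:1031  12:34  13:452  14:1126  15:1948
  16:1645  17:1686  18:1580  19:2124  20:1055  21:2469  22:433  23:1850
  24:1156  25:1533  26:2313  27:2591  28:590  29:1984  30:1147  31:274
  32:2666  33:936  34:887  35:2026  36:566  37:2316  38:1166  39:2317
  40:691  41:1048  42:260  43:1015  44:2100  45:1387  46:2488  47:2476
  48:2642  49:1268  50:906  51:1302  52:1358
Giant step factor: 2292^(-53) ≡ 302 (mod 2767).
Scan 1145·302^i mod 2767 for i = 0, 1, …:
  i=0: 1145   i=1: 2682   i=2: 2000   i=3: 794
  i=4: 1826   i=5: 819   i=6: 1075   i=7: 911
  i=8: 1189   i=9: 2135     …   i=30: 2065
  i=31: 1055
Match at i=31, j=20: x = 31·53 + 20 = 1663.

1663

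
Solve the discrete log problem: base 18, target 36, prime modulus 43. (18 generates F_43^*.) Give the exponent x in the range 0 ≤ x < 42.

Baby-step giant-step with m = ceil(sqrt(42)) = 7.
Baby table (18^j mod 43 for j=0..6):
  0:1  1:18  2:23  3:27  4:13  5:19  6:41
Giant step factor: 18^(-7) ≡ 37 (mod 43).
Scan 36·37^i mod 43 for i = 0, 1, …:
  i=0: 36   i=1: 42   i=2: 6   i=3: 7
  i=4: 1
Match at i=4, j=0: x = 4·7 + 0 = 28.

28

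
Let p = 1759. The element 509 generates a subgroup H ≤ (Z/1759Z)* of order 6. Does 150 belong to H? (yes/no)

no

⟨509⟩ has order 6; its elements mod 1759 are {1, 508, 509, 1250, 1251, 1758}.
150 is not in this set.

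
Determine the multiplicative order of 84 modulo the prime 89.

44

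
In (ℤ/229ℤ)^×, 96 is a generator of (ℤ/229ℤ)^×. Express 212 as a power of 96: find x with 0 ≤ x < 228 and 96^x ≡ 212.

Baby-step giant-step with m = ceil(sqrt(228)) = 16.
Baby table (96^j mod 229 for j=0..15):
  0:1  1:96  2:56  3:109  4:159  5:150  6:202  7:156
  8:91  9:34  10:58  11:72  12:42  13:139  14:62  15:227
Giant step factor: 96^(-16) ≡ 130 (mod 229).
Scan 212·130^i mod 229 for i = 0, 1, …:
  i=0: 212   i=1: 80   i=2: 95   i=3: 213
  i=4: 210   i=5: 49   i=6: 187   i=7: 36
  i=8: 100   i=9: 176   i=10: 209   i=11: 148
  i=12: 4   i=13: 62
Match at i=13, j=14: x = 13·16 + 14 = 222.

222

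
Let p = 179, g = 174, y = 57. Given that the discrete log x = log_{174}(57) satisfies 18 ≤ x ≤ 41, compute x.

Compute 174^18 mod 179 = 93, then multiply by 174 repeatedly:
  174^18=93  174^19=72  174^20=177  174^21=10  174^22=129
  174^23=71  174^24=3  174^25=164  174^26=75  174^27=162
  174^28=85  174^29=112  174^30=156  174^31=115  174^32=141
  174^33=11  174^34=124  174^35=96  174^36=57
Found 57 at exponent 36.

36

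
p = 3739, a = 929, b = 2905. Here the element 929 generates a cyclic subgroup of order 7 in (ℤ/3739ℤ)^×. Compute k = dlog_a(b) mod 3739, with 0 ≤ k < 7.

5

Successive powers of 929 modulo 3739:
  929^0=1  929^1=929  929^2=3071  929^3=102  929^4=1283  929^5=2905
So 929^5 ≡ 2905 (mod 3739), giving k = 5.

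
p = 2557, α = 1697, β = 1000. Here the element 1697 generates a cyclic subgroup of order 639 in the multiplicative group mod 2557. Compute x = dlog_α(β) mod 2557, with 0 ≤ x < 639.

78

Baby-step giant-step with m = ceil(sqrt(639)) = 26.
Baby table (1697^j mod 2557 for j=0..25):
  0:1  1:1697  2:627  3:307  4:1908  5:714  6:2197  7:203
  8:1853  9:1988  10:953  11:1217  12:1750  13:1073  14:297  15:280
  16:2115  17:1684  18:1579  19:2384  20:474  21:1480  22:586  23:2326
  24:1771  25:912
Giant step factor: 1697^(-26) ≡ 1962 (mod 2557).
Scan 1000·1962^i mod 2557 for i = 0, 1, …:
  i=0: 1000   i=1: 781   i=2: 679   i=3: 1
Match at i=3, j=0: x = 3·26 + 0 = 78.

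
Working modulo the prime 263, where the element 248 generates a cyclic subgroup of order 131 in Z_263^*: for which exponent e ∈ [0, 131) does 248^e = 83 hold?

12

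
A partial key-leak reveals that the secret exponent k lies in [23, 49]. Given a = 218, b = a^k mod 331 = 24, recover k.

Compute 218^23 mod 331 = 222, then multiply by 218 repeatedly:
  218^23=222  218^24=70  218^25=34  218^26=130  218^27=205
  218^28=5  218^29=97  218^30=293  218^31=322  218^32=24
Found 24 at exponent 32.

32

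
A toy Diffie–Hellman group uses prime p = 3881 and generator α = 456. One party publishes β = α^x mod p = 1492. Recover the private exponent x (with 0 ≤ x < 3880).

2333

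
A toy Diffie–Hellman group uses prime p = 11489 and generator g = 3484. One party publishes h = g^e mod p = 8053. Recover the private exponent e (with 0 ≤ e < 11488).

9016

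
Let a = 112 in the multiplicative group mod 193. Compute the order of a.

4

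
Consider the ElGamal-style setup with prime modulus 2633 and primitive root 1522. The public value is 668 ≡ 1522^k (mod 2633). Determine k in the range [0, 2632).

1258

Baby-step giant-step with m = ceil(sqrt(2632)) = 52.
Baby table (1522^j mod 2633 for j=0..51):
  0:1  1:1522  2:2077  3:1594  4:1075  5:1057  6:2624  7:2100
  8:2371  9:1452  10:857  11:1019  12:81  13:2164  14:2358  15:97
  16:186  17:1361  18:1904  19:1588  20:2475  21:1760  22:959  23:916
  24:1295  25:1506  26:1422  27:2591  28:1901  29:2288  30:1510  31:2244
  32:367  33:378  34:1322  35:472  36:2208  37:868  38:1963  39:1864
  40:1267  41:1018  42:1192  43:87  44:764  45:1655  46:1762  47:1370
  48:2437  49:1850  50:1023  51:903
Giant step factor: 1522^(-52) ≡ 746 (mod 2633).
Scan 668·746^i mod 2633 for i = 0, 1, …:
  i=0: 668   i=1: 691   i=2: 2051   i=3: 273
  i=4: 917   i=5: 2135   i=6: 2378   i=7: 1979
  i=8: 1854   i=9: 759     …   i=23: 1240
  i=24: 857
Match at i=24, j=10: k = 24·52 + 10 = 1258.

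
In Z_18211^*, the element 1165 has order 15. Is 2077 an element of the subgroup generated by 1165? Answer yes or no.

2077 ∈ ⟨1165⟩ iff 2077^15 ≡ 1 (mod 18211), since |⟨1165⟩| = 15.
2077^15 mod 18211 = 1.
Since 1 = 1, 2077 lies in the subgroup.

yes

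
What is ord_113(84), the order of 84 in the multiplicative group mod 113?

The order of 84 must divide p − 1 = 112 = 2^4 · 7.
Divisors: 1, 2, 4, 7, 8, 14, 16, 28, 56, 112.
Check each in increasing order: 84^1 ≡ 84;  84^2 ≡ 50;  84^4 ≡ 14;  84^7 ≡ 40;  84^8 ≡ 83;  84^14 ≡ 18;  84^16 ≡ 109;  84^28 ≡ 98;  84^56 ≡ 112;  84^112 ≡ 1.
Smallest exponent giving 1 is 112.

112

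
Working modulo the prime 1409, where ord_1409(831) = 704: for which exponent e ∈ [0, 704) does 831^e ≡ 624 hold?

642

Baby-step giant-step with m = ceil(sqrt(704)) = 27.
Baby table (831^j mod 1409 for j=0..26):
  0:1  1:831  2:151  3:80  4:257  5:808  6:764  7:834
  8:1235  9:533  10:497  11:170  12:370  13:308  14:919  15:11
  16:687  17:252  18:880  19:9  20:434  21:1359  22:720  23:904
  24:227  25:1240  26:461
Giant step factor: 831^(-27) ≡ 350 (mod 1409).
Scan 624·350^i mod 1409 for i = 0, 1, …:
  i=0: 624   i=1: 5   i=2: 341   i=3: 994
  i=4: 1286   i=5: 629   i=6: 346   i=7: 1335
  i=8: 871   i=9: 506     …   i=22: 805
  i=23: 1359
Match at i=23, j=21: e = 23·27 + 21 = 642.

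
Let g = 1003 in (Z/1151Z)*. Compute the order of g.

1150

The order of 1003 must divide p − 1 = 1150 = 2 · 5^2 · 23.
Divisors: 1, 2, 5, 10, 23, 25, 46, 50, 115, 230, 575, 1150.
Check each in increasing order: 1003^1 ≡ 1003;  1003^2 ≡ 35;  1003^5 ≡ 558;  1003^10 ≡ 594;  1003^23 ≡ 836;  1003^25 ≡ 485;  1003^46 ≡ 239;  1003^50 ≡ 421;  1003^115 ≡ 468;  1003^230 ≡ 334;  1003^575 ≡ 1150;  1003^1150 ≡ 1.
Smallest exponent giving 1 is 1150.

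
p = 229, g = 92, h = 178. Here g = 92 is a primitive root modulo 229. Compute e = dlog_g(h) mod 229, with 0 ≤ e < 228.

Baby-step giant-step with m = ceil(sqrt(228)) = 16.
Baby table (92^j mod 229 for j=0..15):
  0:1  1:92  2:220  3:88  4:81  5:124  6:187  7:29
  8:149  9:197  10:33  11:59  12:161  13:156  14:154  15:199
Giant step factor: 92^(-16) ≡ 19 (mod 229).
Scan 178·19^i mod 229 for i = 0, 1, …:
  i=0: 178   i=1: 176   i=2: 138   i=3: 103
  i=4: 125   i=5: 85   i=6: 12   i=7: 228
  i=8: 210   i=9: 97     …   i=13: 108
  i=14: 220
Match at i=14, j=2: e = 14·16 + 2 = 226.

226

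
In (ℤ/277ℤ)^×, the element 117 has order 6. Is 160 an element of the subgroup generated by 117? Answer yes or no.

yes

⟨117⟩ has order 6; its elements mod 277 are {1, 116, 117, 160, 161, 276}.
160 is in this set.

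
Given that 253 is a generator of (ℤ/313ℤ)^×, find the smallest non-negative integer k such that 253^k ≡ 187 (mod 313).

191

Baby-step giant-step with m = ceil(sqrt(312)) = 18.
Baby table (253^j mod 313 for j=0..17):
  0:1  1:253  2:157  3:283  4:235  5:298  6:274  7:149
  8:137  9:231  10:225  11:272  12:269  13:136  14:291  15:68
  16:302  17:34
Giant step factor: 253^(-18) ≡ 199 (mod 313).
Scan 187·199^i mod 313 for i = 0, 1, …:
  i=0: 187   i=1: 279   i=2: 120   i=3: 92
  i=4: 154   i=5: 285   i=6: 62   i=7: 131
  i=8: 90   i=9: 69   i=10: 272
Match at i=10, j=11: k = 10·18 + 11 = 191.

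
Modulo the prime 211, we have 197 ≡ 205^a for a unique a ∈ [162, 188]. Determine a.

Compute 205^162 mod 211 = 114, then multiply by 205 repeatedly:
  205^162=114  205^163=160  205^164=95  205^165=63  205^166=44
  205^167=158  205^168=107  205^169=202  205^170=54  205^171=98
  205^172=45  205^173=152  205^174=143  205^175=197
Found 197 at exponent 175.

175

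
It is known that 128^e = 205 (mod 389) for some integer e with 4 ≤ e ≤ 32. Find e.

30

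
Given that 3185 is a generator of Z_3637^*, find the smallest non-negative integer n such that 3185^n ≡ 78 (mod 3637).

1123

Baby-step giant-step with m = ceil(sqrt(3636)) = 61.
Baby table (3185^j mod 3637 for j=0..60):
  0:1  1:3185  2:632  3:1659  4:2991  5:1032  6:2709  7:1201
  8:2698  9:2536  10:3020  11:2472  12:2852  13:2031  14:2149  15:3368
  16:1567  17:931  18:1080  19:2835  20:2441  21:2316  22:624  23:1638
  24:1572  25:2308  26:603  27:219  28:2848  29:202  30:3258  31:369
  32:514  33:440  34:1155  35:1668  36:2560  37:3083  38:3092  39:2661
  40:1075  41:1458  42:2918  43:1295  44:217  45:115  46:2575  47:3577
  48:1661  49:2087  50:2296  51:2390  52:3546  53:1125  54:680  55:1785
  56:594  57:650  58:797  59:3456  60:1798
Giant step factor: 3185^(-61) ≡ 283 (mod 3637).
Scan 78·283^i mod 3637 for i = 0, 1, …:
  i=0: 78   i=1: 252   i=2: 2213   i=3: 715
  i=4: 2310   i=5: 2707   i=6: 2311   i=7: 2990
  i=8: 2386   i=9: 2393     …   i=17: 368
  i=18: 2308
Match at i=18, j=25: n = 18·61 + 25 = 1123.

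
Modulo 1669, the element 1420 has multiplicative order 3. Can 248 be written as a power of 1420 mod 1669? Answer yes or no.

yes

248 ∈ ⟨1420⟩ iff 248^3 ≡ 1 (mod 1669), since |⟨1420⟩| = 3.
248^3 mod 1669 = 1.
Since 1 = 1, 248 lies in the subgroup.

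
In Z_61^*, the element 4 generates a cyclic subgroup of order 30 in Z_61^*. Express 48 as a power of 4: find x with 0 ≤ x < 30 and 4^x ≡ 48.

5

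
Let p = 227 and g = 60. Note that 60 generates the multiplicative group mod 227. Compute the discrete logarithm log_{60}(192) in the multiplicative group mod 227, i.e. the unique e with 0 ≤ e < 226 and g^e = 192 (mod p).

Baby-step giant-step with m = ceil(sqrt(226)) = 16.
Baby table (60^j mod 227 for j=0..15):
  0:1  1:60  2:195  3:123  4:116  5:150  6:147  7:194
  8:63  9:148  10:27  11:31  12:44  13:143  14:181  15:191
Giant step factor: 60^(-16) ≡ 97 (mod 227).
Scan 192·97^i mod 227 for i = 0, 1, …:
  i=0: 192   i=1: 10   i=2: 62   i=3: 112
  i=4: 195
Match at i=4, j=2: e = 4·16 + 2 = 66.

66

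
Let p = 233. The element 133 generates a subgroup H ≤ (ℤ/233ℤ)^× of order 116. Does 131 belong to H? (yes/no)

yes

131 ∈ ⟨133⟩ iff 131^116 ≡ 1 (mod 233), since |⟨133⟩| = 116.
131^116 mod 233 = 1.
Since 1 = 1, 131 lies in the subgroup.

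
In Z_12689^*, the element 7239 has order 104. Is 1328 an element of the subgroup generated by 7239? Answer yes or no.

1328 ∈ ⟨7239⟩ iff 1328^104 ≡ 1 (mod 12689), since |⟨7239⟩| = 104.
1328^104 mod 12689 = 6182.
Since 6182 ≠ 1, 1328 does not lie in the subgroup.

no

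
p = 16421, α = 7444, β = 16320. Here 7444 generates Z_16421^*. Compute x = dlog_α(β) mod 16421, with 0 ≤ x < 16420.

15983

Baby-step giant-step with m = ceil(sqrt(16420)) = 129.
Baby table (7444^j mod 16421 for j=0..128):
  0:1  1:7444  2:8682  3:12173  4:4734  5:430  6:15246  7:5693
  8:12512  9:15837  10:4269  11:3801  12:1261  13:10493  14:11616  15:12939
  16:8751  17:337  18:12636  19:2896  20:13472  21:2521  22:13542  23:14550
  24:13705  25:12768  26:244  27:10026  28:99  29:14432  30:5626  31:6394
  32:8878  33:9728  34:15043  35:5293  36:7113  37:7868  38:12106  39:15037
  40:9892  41:4284  42:514  43:123  44:12457  45:521  46:2968  47:7547
  48:3627  49:3264  50:10557  51:11823  52:10273  53:16036  54:7735  55:7314
  56:9801  57:141  58:15081  59:9008  60:8609  61:10654  62:11367  63:14956
  64:14505  65:7145  66:16182  67:10773  68:10469  69:13591  70:1623  71:12177
  72:1668  73:2316  74:14675  75:8208  76:14232  77:11137  78:10620  79:4586
  80:15346  81:11148  82:10399  83:1562  84:1460  85:13959  86:15129  87:5058
  88:14820  89:3802  90:8705  91:2754  92:7368  93:1252  94:9181  95:15583
  96:1908  97:15408  98:12888  99:6790  100:922  101:15811  102:7777  103:7963
  104:13183  105:2356  106:436  107:10647  108:8522  109:3445  110:11399  111:6849
  112:13172  113:2577  114:3460  115:8112  116:5711  117:15136  118:7903  119:9910
  120:6908  121:9001  122:5764  123:15564  124:8261  125:14660  126:11495  127:15370
  128:9173
Giant step factor: 7444^(-129) ≡ 14197 (mod 16421).
Scan 16320·14197^i mod 16421 for i = 0, 1, …:
  i=0: 16320   i=1: 11151   i=2: 12307   i=3: 3039
  i=4: 6716   i=5: 6726   i=6: 907   i=7: 2615
  i=8: 13695   i=9: 3275     …   i=122: 2973
  i=123: 5711
Match at i=123, j=116: x = 123·129 + 116 = 15983.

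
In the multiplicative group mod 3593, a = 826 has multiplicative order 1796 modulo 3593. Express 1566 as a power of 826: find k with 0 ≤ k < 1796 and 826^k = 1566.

1446

Baby-step giant-step with m = ceil(sqrt(1796)) = 43.
Baby table (826^j mod 3593 for j=0..42):
  0:1  1:826  2:3199  3:1519  4:737  5:1545  6:655  7:2080
  8:626  9:3277  10:1273  11:2342  12:1458  13:653  14:428  15:1414
  16:239  17:3392  18:2845  19:148  20:86  21:2769  22:2046  23:1286
  24:2301  25:3522  26:2435  27:2823  28:3534  29:1568  30:1688  31:204
  32:3226  33:2263  34:878  35:3035  36:2589  37:679  38:346  39:1949
  40:210  41:996  42:3492
Giant step factor: 826^(-43) ≡ 2721 (mod 3593).
Scan 1566·2721^i mod 3593 for i = 0, 1, …:
  i=0: 1566   i=1: 3381   i=2: 1621   i=3: 2130
  i=4: 221   i=5: 1310   i=6: 254   i=7: 1278
  i=8: 3007   i=9: 786     …   i=32: 2366
  i=33: 2823
Match at i=33, j=27: k = 33·43 + 27 = 1446.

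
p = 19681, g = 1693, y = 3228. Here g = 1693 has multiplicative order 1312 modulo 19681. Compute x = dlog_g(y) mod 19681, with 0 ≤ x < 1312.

Baby-step giant-step with m = ceil(sqrt(1312)) = 37.
Baby table (1693^j mod 19681 for j=0..36):
  0:1  1:1693  2:12504  3:12197  4:4152  5:3219  6:17811  7:2731
  8:18229  9:1889  10:9755  11:2856  12:13363  13:10090  14:18943  15:10150
  16:2437  17:12512  18:6060  19:5779  20:2390  21:11665  22:8802  23:3269
  24:4056  25:17820  26:17968  27:12679  28:13257  29:7761  30:12146  31:16214
  32:14988  33:5875  34:7470  35:11508  36:18535
Giant step factor: 1693^(-37) ≡ 8810 (mod 19681).
Scan 3228·8810^i mod 19681 for i = 0, 1, …:
  i=0: 3228   i=1: 19316   i=2: 12034   i=3: 17674
  i=4: 11549   i=5: 15601   i=6: 12387   i=7: 18006
  i=8: 4000   i=9: 11010     …   i=32: 17865
  i=33: 1693
Match at i=33, j=1: x = 33·37 + 1 = 1222.

1222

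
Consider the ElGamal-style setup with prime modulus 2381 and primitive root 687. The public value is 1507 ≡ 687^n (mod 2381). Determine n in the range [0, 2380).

1665

Baby-step giant-step with m = ceil(sqrt(2380)) = 49.
Baby table (687^j mod 2381 for j=0..48):
  0:1  1:687  2:531  3:504  4:1003  5:952  6:1630  7:740
  8:1227  9:75  10:1524  11:1729  12:2085  13:1414  14:2351  15:819
  16:737  17:1547  18:863  19:12  20:1101  21:1610  22:1286  23:131
  24:1900  25:512  26:1737  27:438  28:900  29:1621  30:1700  31:1210
  32:301  33:2021  34:304  35:1701  36:1897  37:832  38:144  39:1307
  40:272  41:1146  42:1572  43:1371  44:1382  45:1796  46:494  47:1276
  48:404
Giant step factor: 687^(-49) ≡ 1865 (mod 2381).
Scan 1507·1865^i mod 2381 for i = 0, 1, …:
  i=0: 1507   i=1: 975   i=2: 1672   i=3: 1551
  i=4: 2081   i=5: 35   i=6: 988   i=7: 2107
  i=8: 905   i=9: 2077     …   i=32: 959
  i=33: 404
Match at i=33, j=48: n = 33·49 + 48 = 1665.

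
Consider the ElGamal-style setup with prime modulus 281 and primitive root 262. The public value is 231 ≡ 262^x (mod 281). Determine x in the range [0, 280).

116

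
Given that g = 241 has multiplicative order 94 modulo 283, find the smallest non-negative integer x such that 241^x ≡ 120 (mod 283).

85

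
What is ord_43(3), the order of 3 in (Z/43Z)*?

42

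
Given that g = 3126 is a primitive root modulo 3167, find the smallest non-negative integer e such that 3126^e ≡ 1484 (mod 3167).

Baby-step giant-step with m = ceil(sqrt(3166)) = 57.
Baby table (3126^j mod 3167 for j=0..56):
  0:1  1:3126  2:1681  3:753  4:797  5:2160  6:116  7:1578
  8:1809  9:1839  10:609  11:367  12:788  13:2529  14:822  15:1135
  16:970  17:1401  18:2732  19:2000  20:342  21:1813  22:1675  23:999
  24:212  25:809  26:1668  27:1286  28:1113  29:1872  30:2423  31:2001
  32:301  33:327  34:2428  35:1796  36:2372  37:925  38:79  39:3095
  40:2952  41:2481  42:2790  43:2789  44:2830  45:1149  46:396  47:2766
  48:606  49:490  50:2079  51:270  52:1598  53:989  54:622  55:3001
  56:472
Giant step factor: 3126^(-57) ≡ 932 (mod 3167).
Scan 1484·932^i mod 3167 for i = 0, 1, …:
  i=0: 1484   i=1: 2276   i=2: 2509   i=3: 1142
  i=4: 232   i=5: 868   i=6: 1391   i=7: 1109
  i=8: 1146   i=9: 793     …   i=21: 646
  i=22: 342
Match at i=22, j=20: e = 22·57 + 20 = 1274.

1274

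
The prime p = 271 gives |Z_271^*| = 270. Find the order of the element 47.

The order of 47 must divide p − 1 = 270 = 2 · 3^3 · 5.
Divisors: 1, 2, 3, 5, 6, 9, 10, 15, 18, 27, 30, 45, 54, 90, 135, 270.
Check each in increasing order: 47^1 ≡ 47;  47^2 ≡ 41;  47^3 ≡ 30;  47^5 ≡ 146;  47^6 ≡ 87;  47^9 ≡ 171;  47^10 ≡ 178;  47^15 ≡ 243;  47^18 ≡ 244;  47^27 ≡ 261;  47^30 ≡ 242;  47^45 ≡ 270;  47^54 ≡ 100;  47^90 ≡ 1.
Smallest exponent giving 1 is 90.

90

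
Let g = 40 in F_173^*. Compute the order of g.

86

The order of 40 must divide p − 1 = 172 = 2^2 · 43.
Divisors: 1, 2, 4, 43, 86, 172.
Check each in increasing order: 40^1 ≡ 40;  40^2 ≡ 43;  40^4 ≡ 119;  40^43 ≡ 172;  40^86 ≡ 1.
Smallest exponent giving 1 is 86.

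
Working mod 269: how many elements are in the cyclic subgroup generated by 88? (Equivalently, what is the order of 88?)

The order of 88 must divide p − 1 = 268 = 2^2 · 67.
Divisors: 1, 2, 4, 67, 134, 268.
Check each in increasing order: 88^1 ≡ 88;  88^2 ≡ 212;  88^4 ≡ 21;  88^67 ≡ 187;  88^134 ≡ 268;  88^268 ≡ 1.
Smallest exponent giving 1 is 268.

268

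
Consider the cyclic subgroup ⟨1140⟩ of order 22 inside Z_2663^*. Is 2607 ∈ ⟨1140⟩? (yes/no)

yes

⟨1140⟩ has order 22; its elements mod 2663 are {1, 37, 56, 72, 142, 428, 473, 563, 591, 1140, 1294, 1369, 1523, 2072, 2100, 2190, 2235, 2521, 2591, 2607, 2626, 2662}.
2607 is in this set.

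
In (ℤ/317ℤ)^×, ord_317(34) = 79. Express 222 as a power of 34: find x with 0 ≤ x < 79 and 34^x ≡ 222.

Successive powers of 34 modulo 317:
  34^0=1  34^1=34  34^2=205  34^3=313  34^4=181  34^5=131
  34^6=16  34^7=227  34^8=110  34^9=253  34^10=43  34^11=194
  34^12=256  34^13=145  34^14=175  34^15=244  34^16=54  34^17=251
  34^18=292  34^19=101  34^20=264  34^21=100  34^22=230  34^23=212
  34^24=234  34^25=31  34^26=103  34^27=15  34^28=193  34^29=222
So 34^29 ≡ 222 (mod 317), giving x = 29.

29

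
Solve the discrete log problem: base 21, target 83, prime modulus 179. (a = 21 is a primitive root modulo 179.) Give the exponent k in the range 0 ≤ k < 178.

2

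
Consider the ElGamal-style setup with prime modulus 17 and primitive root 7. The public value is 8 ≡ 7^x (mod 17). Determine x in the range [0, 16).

14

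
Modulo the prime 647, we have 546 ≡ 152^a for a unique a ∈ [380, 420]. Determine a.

Compute 152^380 mod 647 = 445, then multiply by 152 repeatedly:
  152^380=445  152^381=352  152^382=450  152^383=465  152^384=157
  152^385=572  152^386=246  152^387=513  152^388=336  152^389=606
  152^390=238  152^391=591  152^392=546
Found 546 at exponent 392.

392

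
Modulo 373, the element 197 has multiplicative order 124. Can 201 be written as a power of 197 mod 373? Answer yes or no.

no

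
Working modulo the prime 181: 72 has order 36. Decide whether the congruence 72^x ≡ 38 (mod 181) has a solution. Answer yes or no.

38 ∈ ⟨72⟩ iff 38^36 ≡ 1 (mod 181), since |⟨72⟩| = 36.
38^36 mod 181 = 59.
Since 59 ≠ 1, 38 does not lie in the subgroup.

no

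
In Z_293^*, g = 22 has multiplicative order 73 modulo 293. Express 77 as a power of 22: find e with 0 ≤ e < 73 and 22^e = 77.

28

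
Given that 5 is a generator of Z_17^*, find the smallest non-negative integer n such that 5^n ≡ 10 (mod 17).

7

Successive powers of 5 modulo 17:
  5^0=1  5^1=5  5^2=8  5^3=6  5^4=13  5^5=14
  5^6=2  5^7=10
So 5^7 ≡ 10 (mod 17), giving n = 7.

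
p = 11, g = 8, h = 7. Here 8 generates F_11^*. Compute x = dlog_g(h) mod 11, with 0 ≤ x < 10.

Successive powers of 8 modulo 11:
  8^0=1  8^1=8  8^2=9  8^3=6  8^4=4  8^5=10
  8^6=3  8^7=2  8^8=5  8^9=7
So 8^9 ≡ 7 (mod 11), giving x = 9.

9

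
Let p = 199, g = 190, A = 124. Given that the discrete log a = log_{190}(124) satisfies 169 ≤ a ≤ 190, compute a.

188

Compute 190^169 mod 199 = 154, then multiply by 190 repeatedly:
  190^169=154  190^170=7  190^171=136  190^172=169  190^173=71
  190^174=157  190^175=179  190^176=180  190^177=171  190^178=53
  190^179=120  190^180=114  190^181=168  190^182=80  190^183=76
  190^184=112  190^185=186  190^186=117  190^187=141  190^188=124
Found 124 at exponent 188.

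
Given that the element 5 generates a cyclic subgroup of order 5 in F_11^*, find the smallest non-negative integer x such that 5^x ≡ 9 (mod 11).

4

Successive powers of 5 modulo 11:
  5^0=1  5^1=5  5^2=3  5^3=4  5^4=9
So 5^4 ≡ 9 (mod 11), giving x = 4.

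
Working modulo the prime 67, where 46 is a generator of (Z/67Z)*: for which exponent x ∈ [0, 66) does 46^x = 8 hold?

Baby-step giant-step with m = ceil(sqrt(66)) = 9.
Baby table (46^j mod 67 for j=0..8):
  0:1  1:46  2:39  3:52  4:47  5:18  6:24  7:32
  8:65
Giant step factor: 46^(-9) ≡ 8 (mod 67).
Scan 8·8^i mod 67 for i = 0, 1, …:
  i=0: 8   i=1: 64   i=2: 43   i=3: 9
  i=4: 5   i=5: 40   i=6: 52
Match at i=6, j=3: x = 6·9 + 3 = 57.

57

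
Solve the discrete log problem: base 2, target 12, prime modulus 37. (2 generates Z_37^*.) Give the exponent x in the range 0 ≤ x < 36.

28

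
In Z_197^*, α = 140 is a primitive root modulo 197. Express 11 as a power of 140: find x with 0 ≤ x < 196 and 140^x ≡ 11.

125

Baby-step giant-step with m = ceil(sqrt(196)) = 14.
Baby table (140^j mod 197 for j=0..13):
  0:1  1:140  2:97  3:184  4:150  5:118  6:169  7:20
  8:42  9:167  10:134  11:45  12:193  13:31
Giant step factor: 140^(-14) ≡ 33 (mod 197).
Scan 11·33^i mod 197 for i = 0, 1, …:
  i=0: 11   i=1: 166   i=2: 159   i=3: 125
  i=4: 185   i=5: 195   i=6: 131   i=7: 186
  i=8: 31
Match at i=8, j=13: x = 8·14 + 13 = 125.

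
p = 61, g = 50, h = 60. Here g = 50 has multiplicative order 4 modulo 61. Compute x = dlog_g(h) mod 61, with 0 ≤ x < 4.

2

Successive powers of 50 modulo 61:
  50^0=1  50^1=50  50^2=60
So 50^2 ≡ 60 (mod 61), giving x = 2.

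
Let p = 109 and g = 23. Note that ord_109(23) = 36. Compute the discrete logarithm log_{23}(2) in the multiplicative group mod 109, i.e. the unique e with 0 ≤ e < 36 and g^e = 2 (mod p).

5

Successive powers of 23 modulo 109:
  23^0=1  23^1=23  23^2=93  23^3=68  23^4=38  23^5=2
So 23^5 ≡ 2 (mod 109), giving e = 5.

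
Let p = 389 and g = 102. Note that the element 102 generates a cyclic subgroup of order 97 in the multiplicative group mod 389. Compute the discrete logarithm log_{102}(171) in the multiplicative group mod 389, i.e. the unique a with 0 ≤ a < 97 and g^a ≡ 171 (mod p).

21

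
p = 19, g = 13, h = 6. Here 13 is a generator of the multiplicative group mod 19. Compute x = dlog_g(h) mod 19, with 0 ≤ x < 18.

10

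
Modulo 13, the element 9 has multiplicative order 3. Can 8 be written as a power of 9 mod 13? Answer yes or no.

no

8 ∈ ⟨9⟩ iff 8^3 ≡ 1 (mod 13), since |⟨9⟩| = 3.
8^3 mod 13 = 5.
Since 5 ≠ 1, 8 does not lie in the subgroup.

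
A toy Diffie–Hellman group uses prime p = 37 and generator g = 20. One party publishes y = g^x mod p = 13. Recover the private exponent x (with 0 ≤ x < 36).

35

Successive powers of 20 modulo 37:
  20^0=1  20^1=20  20^2=30  20^3=8  20^4=12  20^5=18
  20^6=27  20^7=22  20^8=33  20^9=31  20^10=28  20^11=5
  20^12=26  20^13=2  20^14=3  20^15=23  20^16=16  20^17=24
  20^18=36  20^19=17  20^20=7  20^21=29  20^22=25  20^23=19
  20^24=10  20^25=15  20^26=4  20^27=6  20^28=9  20^29=32
  20^30=11  20^31=35  20^32=34  20^33=14  20^34=21  20^35=13
So 20^35 ≡ 13 (mod 37), giving x = 35.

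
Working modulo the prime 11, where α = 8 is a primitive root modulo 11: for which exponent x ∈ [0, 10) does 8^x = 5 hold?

8

Successive powers of 8 modulo 11:
  8^0=1  8^1=8  8^2=9  8^3=6  8^4=4  8^5=10
  8^6=3  8^7=2  8^8=5
So 8^8 ≡ 5 (mod 11), giving x = 8.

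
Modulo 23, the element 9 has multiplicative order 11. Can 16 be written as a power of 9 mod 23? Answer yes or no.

16 ∈ ⟨9⟩ iff 16^11 ≡ 1 (mod 23), since |⟨9⟩| = 11.
16^11 mod 23 = 1.
Since 1 = 1, 16 lies in the subgroup.

yes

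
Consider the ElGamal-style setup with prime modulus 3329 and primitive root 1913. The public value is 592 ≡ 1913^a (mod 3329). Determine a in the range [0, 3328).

2598

Baby-step giant-step with m = ceil(sqrt(3328)) = 58.
Baby table (1913^j mod 3329 for j=0..57):
  0:1  1:1913  2:998  3:1657  4:633  5:2502  6:2553  7:246
  8:1209  9:2491  10:1484  11:2584  12:2956  13:2186  14:594  15:1133
  16:250  17:2203  18:3154  19:1454  20:1787  21:2977  22:2411  23:1578
  24:2640  25:227  26:1481  27:174  28:3291  29:544  30:2024  31:285
  32:2578  33:1465  34:2856  35:639  36:664  37:1883  38:201  39:1678
  40:858  41:157  42:731  43:223  44:487  45:2840  46:3321  47:1341
  48:2003  49:60  50:1594  51:3287  52:2879  53:1361  54:315  55:46
  56:1444  57:2631
Giant step factor: 1913^(-58) ≡ 1293 (mod 3329).
Scan 592·1293^i mod 3329 for i = 0, 1, …:
  i=0: 592   i=1: 3115   i=2: 2934   i=3: 1931
  i=4: 33   i=5: 2721   i=6: 2829   i=7: 2655
  i=8: 716   i=9: 326     …   i=43: 2760
  i=44: 3321
Match at i=44, j=46: a = 44·58 + 46 = 2598.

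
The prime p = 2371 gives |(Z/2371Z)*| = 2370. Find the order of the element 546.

2370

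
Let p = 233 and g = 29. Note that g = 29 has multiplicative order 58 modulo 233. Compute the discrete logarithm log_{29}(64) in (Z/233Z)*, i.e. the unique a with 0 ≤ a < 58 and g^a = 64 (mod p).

56

Baby-step giant-step with m = ceil(sqrt(58)) = 8.
Baby table (29^j mod 233 for j=0..7):
  0:1  1:29  2:142  3:157  4:126  5:159  6:184  7:210
Giant step factor: 29^(-8) ≡ 51 (mod 233).
Scan 64·51^i mod 233 for i = 0, 1, …:
  i=0: 64   i=1: 2   i=2: 102   i=3: 76
  i=4: 148   i=5: 92   i=6: 32   i=7: 1
Match at i=7, j=0: a = 7·8 + 0 = 56.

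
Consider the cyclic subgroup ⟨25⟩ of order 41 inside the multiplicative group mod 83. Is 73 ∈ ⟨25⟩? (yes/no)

no

73 ∈ ⟨25⟩ iff 73^41 ≡ 1 (mod 83), since |⟨25⟩| = 41.
73^41 mod 83 = 82.
Since 82 ≠ 1, 73 does not lie in the subgroup.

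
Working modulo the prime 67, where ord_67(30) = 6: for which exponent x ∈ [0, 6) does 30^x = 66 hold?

3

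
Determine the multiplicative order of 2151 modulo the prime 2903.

1451

The order of 2151 must divide p − 1 = 2902 = 2 · 1451.
Divisors: 1, 2, 1451, 2902.
Check each in increasing order: 2151^1 ≡ 2151;  2151^2 ≡ 2322;  2151^1451 ≡ 1.
Smallest exponent giving 1 is 1451.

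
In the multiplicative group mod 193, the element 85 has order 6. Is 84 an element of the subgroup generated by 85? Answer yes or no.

84 ∈ ⟨85⟩ iff 84^6 ≡ 1 (mod 193), since |⟨85⟩| = 6.
84^6 mod 193 = 1.
Since 1 = 1, 84 lies in the subgroup.

yes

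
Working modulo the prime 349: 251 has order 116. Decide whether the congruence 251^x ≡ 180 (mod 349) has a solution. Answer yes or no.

180 ∈ ⟨251⟩ iff 180^116 ≡ 1 (mod 349), since |⟨251⟩| = 116.
180^116 mod 349 = 122.
Since 122 ≠ 1, 180 does not lie in the subgroup.

no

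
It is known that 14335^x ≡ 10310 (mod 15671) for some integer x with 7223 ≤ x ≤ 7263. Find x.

7226

Compute 14335^7223 mod 15671 = 3545, then multiply by 14335 repeatedly:
  14335^7223=3545  14335^7224=12193  14335^7225=7992  14335^7226=10310
Found 10310 at exponent 7226.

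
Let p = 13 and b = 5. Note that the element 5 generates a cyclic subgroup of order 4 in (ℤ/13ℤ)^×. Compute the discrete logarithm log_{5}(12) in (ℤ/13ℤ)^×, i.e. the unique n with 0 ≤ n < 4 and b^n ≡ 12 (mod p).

2

Successive powers of 5 modulo 13:
  5^0=1  5^1=5  5^2=12
So 5^2 ≡ 12 (mod 13), giving n = 2.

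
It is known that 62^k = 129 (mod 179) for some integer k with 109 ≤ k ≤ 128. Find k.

116

Compute 62^109 mod 179 = 84, then multiply by 62 repeatedly:
  62^109=84  62^110=17  62^111=159  62^112=13  62^113=90
  62^114=31  62^115=132  62^116=129
Found 129 at exponent 116.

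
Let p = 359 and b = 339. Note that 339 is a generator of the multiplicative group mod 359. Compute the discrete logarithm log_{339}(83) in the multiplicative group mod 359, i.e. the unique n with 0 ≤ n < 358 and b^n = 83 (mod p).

Baby-step giant-step with m = ceil(sqrt(358)) = 19.
Baby table (339^j mod 359 for j=0..18):
  0:1  1:339  2:41  3:257  4:245  5:126  6:352  7:140
  8:72  9:355  10:80  11:195  12:49  13:97  14:214  15:28
  16:158  17:71  18:16
Giant step factor: 339^(-19) ≡ 313 (mod 359).
Scan 83·313^i mod 359 for i = 0, 1, …:
  i=0: 83   i=1: 131   i=2: 77   i=3: 48
  i=4: 305   i=5: 330   i=6: 257
Match at i=6, j=3: n = 6·19 + 3 = 117.

117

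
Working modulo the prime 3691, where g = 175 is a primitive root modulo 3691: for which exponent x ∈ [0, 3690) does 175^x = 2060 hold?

1720

Baby-step giant-step with m = ceil(sqrt(3690)) = 61.
Baby table (175^j mod 3691 for j=0..60):
  0:1  1:175  2:1097  3:43  4:143  5:2879  6:1849  7:2458
  8:1994  9:1996  10:2346  11:849  12:935  13:1221  14:3288  15:3295
  16:829  17:1126  18:1427  19:2428  20:435  21:2305  22:1056  23:250
  24:3149  25:1116  26:3368  27:2531  28:5  29:875  30:1794  31:215
  32:715  33:3322  34:1863  35:1217  36:2588  37:2598  38:657  39:554
  40:984  41:2414  42:1676  43:1711  44:454  45:1939  46:3444  47:1067
  48:2175  49:452  50:1589  51:1250  52:981  53:1889  54:2076  55:1582
  56:25  57:684  58:1588  59:1075  60:3575
Giant step factor: 175^(-61) ≡ 2 (mod 3691).
Scan 2060·2^i mod 3691 for i = 0, 1, …:
  i=0: 2060   i=1: 429   i=2: 858   i=3: 1716
  i=4: 3432   i=5: 3173   i=6: 2655   i=7: 1619
  i=8: 3238   i=9: 2785     …   i=27: 2313
  i=28: 935
Match at i=28, j=12: x = 28·61 + 12 = 1720.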